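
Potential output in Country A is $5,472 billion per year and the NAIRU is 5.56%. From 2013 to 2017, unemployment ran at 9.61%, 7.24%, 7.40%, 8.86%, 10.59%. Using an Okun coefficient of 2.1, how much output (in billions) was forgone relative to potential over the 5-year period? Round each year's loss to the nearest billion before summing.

$1,826 billion

Year 2013: gap = -2.1 × (9.61 - 5.56) = -8.505%, loss ≈ 5472 × 8.505/100 ≈ 465.
Year 2014: gap = -2.1 × (7.24 - 5.56) = -3.528%, loss ≈ 5472 × 3.528/100 ≈ 193.
Year 2015: gap = -2.1 × (7.4 - 5.56) = -3.864%, loss ≈ 5472 × 3.864/100 ≈ 211.
Year 2016: gap = -2.1 × (8.86 - 5.56) = -6.93%, loss ≈ 5472 × 6.93/100 ≈ 379.
Year 2017: gap = -2.1 × (10.59 - 5.56) = -10.563%, loss ≈ 5472 × 10.563/100 ≈ 578.
Total lost output = 465 + 193 + 211 + 379 + 578 = 1826 billion.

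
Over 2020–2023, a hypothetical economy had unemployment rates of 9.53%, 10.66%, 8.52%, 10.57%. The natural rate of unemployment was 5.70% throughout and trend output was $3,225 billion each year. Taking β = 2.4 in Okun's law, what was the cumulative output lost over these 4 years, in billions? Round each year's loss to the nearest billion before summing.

$1,275 billion

Year 2020: gap = -2.4 × (9.53 - 5.7) = -9.192%, loss ≈ 3225 × 9.192/100 ≈ 296.
Year 2021: gap = -2.4 × (10.66 - 5.7) = -11.904%, loss ≈ 3225 × 11.904/100 ≈ 384.
Year 2022: gap = -2.4 × (8.52 - 5.7) = -6.768%, loss ≈ 3225 × 6.768/100 ≈ 218.
Year 2023: gap = -2.4 × (10.57 - 5.7) = -11.688%, loss ≈ 3225 × 11.688/100 ≈ 377.
Total lost output = 296 + 384 + 218 + 377 = 1275 billion.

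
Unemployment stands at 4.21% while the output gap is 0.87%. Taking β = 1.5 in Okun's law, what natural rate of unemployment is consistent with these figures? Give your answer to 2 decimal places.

4.79%

From Okun's law, u - u* = -(output gap)/β = -(0.87)/1.5 = -0.58 points.
So u* = 4.21 + 0.58 = 4.79%.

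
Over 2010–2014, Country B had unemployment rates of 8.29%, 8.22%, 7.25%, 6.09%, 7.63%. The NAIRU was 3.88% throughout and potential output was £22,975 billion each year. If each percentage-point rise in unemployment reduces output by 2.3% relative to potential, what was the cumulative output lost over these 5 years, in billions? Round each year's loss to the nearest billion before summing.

Year 2010: gap = -2.3 × (8.29 - 3.88) = -10.143%, loss ≈ 22975 × 10.143/100 ≈ 2330.
Year 2011: gap = -2.3 × (8.22 - 3.88) = -9.982%, loss ≈ 22975 × 9.982/100 ≈ 2293.
Year 2012: gap = -2.3 × (7.25 - 3.88) = -7.751%, loss ≈ 22975 × 7.751/100 ≈ 1781.
Year 2013: gap = -2.3 × (6.09 - 3.88) = -5.083%, loss ≈ 22975 × 5.083/100 ≈ 1168.
Year 2014: gap = -2.3 × (7.63 - 3.88) = -8.625%, loss ≈ 22975 × 8.625/100 ≈ 1982.
Total lost output = 2330 + 2293 + 1781 + 1168 + 1982 = 9554 billion.

£9,554 billion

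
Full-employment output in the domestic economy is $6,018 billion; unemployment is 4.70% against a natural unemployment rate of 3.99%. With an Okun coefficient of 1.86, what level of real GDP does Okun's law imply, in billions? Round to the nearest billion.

Unemployment gap = 4.7 - 3.99 = 0.71 points, so the output gap is -1.86 × 0.71 = -1.3206%.
Actual GDP = 6018 × (1 - 1.3206/100) = 6018 × 0.986794 ≈ 5939 billion.

$5,939 billion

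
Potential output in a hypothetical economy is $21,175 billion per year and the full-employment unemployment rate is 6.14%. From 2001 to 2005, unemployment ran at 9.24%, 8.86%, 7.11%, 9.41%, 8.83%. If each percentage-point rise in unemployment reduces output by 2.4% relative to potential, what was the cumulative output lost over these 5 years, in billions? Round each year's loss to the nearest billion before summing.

Year 2001: gap = -2.4 × (9.24 - 6.14) = -7.44%, loss ≈ 21175 × 7.44/100 ≈ 1575.
Year 2002: gap = -2.4 × (8.86 - 6.14) = -6.528%, loss ≈ 21175 × 6.528/100 ≈ 1382.
Year 2003: gap = -2.4 × (7.11 - 6.14) = -2.328%, loss ≈ 21175 × 2.328/100 ≈ 493.
Year 2004: gap = -2.4 × (9.41 - 6.14) = -7.848%, loss ≈ 21175 × 7.848/100 ≈ 1662.
Year 2005: gap = -2.4 × (8.83 - 6.14) = -6.456%, loss ≈ 21175 × 6.456/100 ≈ 1367.
Total lost output = 1575 + 1382 + 493 + 1662 + 1367 = 6479 billion.

$6,479 billion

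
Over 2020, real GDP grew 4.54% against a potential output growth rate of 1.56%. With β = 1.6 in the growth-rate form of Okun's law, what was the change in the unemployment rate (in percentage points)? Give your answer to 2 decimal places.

Growth-rate Okun's law: g_Y = g_Y* - β × Δu, so Δu = (g_Y* - g_Y)/β.
Δu = (1.56 - 4.54)/1.6 = -2.98/1.6 = -1.86 percentage points.

-1.86 percentage points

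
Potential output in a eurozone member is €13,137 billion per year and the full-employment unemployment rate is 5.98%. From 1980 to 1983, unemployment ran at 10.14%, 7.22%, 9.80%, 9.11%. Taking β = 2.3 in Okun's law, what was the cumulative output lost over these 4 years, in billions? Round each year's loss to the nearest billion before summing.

Year 1980: gap = -2.3 × (10.14 - 5.98) = -9.568%, loss ≈ 13137 × 9.568/100 ≈ 1257.
Year 1981: gap = -2.3 × (7.22 - 5.98) = -2.852%, loss ≈ 13137 × 2.852/100 ≈ 375.
Year 1982: gap = -2.3 × (9.8 - 5.98) = -8.786%, loss ≈ 13137 × 8.786/100 ≈ 1154.
Year 1983: gap = -2.3 × (9.11 - 5.98) = -7.199%, loss ≈ 13137 × 7.199/100 ≈ 946.
Total lost output = 1257 + 375 + 1154 + 946 = 3732 billion.

€3,732 billion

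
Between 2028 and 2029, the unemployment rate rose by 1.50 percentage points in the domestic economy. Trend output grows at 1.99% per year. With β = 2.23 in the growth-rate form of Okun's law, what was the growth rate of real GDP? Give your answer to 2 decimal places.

-1.36%

Growth-rate Okun's law: g_Y = g_Y* - β × Δu.
g_Y = 1.99 - 2.23 × (1.50) = 1.99 - 3.345 = -1.355%, i.e. -1.36% to 2 d.p.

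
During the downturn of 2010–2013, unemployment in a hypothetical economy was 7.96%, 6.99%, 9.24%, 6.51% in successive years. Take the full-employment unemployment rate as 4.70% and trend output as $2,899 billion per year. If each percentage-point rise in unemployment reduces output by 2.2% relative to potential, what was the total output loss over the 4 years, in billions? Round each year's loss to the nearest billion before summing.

Year 2010: gap = -2.2 × (7.96 - 4.7) = -7.172%, loss ≈ 2899 × 7.172/100 ≈ 208.
Year 2011: gap = -2.2 × (6.99 - 4.7) = -5.038%, loss ≈ 2899 × 5.038/100 ≈ 146.
Year 2012: gap = -2.2 × (9.24 - 4.7) = -9.988%, loss ≈ 2899 × 9.988/100 ≈ 290.
Year 2013: gap = -2.2 × (6.51 - 4.7) = -3.982%, loss ≈ 2899 × 3.982/100 ≈ 115.
Total lost output = 208 + 146 + 290 + 115 = 759 billion.

$759 billion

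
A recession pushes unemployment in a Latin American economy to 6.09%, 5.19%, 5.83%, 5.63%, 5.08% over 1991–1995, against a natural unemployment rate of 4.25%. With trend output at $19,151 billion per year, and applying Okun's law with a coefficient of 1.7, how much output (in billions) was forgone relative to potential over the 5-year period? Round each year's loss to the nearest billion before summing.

Year 1991: gap = -1.7 × (6.09 - 4.25) = -3.128%, loss ≈ 19151 × 3.128/100 ≈ 599.
Year 1992: gap = -1.7 × (5.19 - 4.25) = -1.598%, loss ≈ 19151 × 1.598/100 ≈ 306.
Year 1993: gap = -1.7 × (5.83 - 4.25) = -2.686%, loss ≈ 19151 × 2.686/100 ≈ 514.
Year 1994: gap = -1.7 × (5.63 - 4.25) = -2.346%, loss ≈ 19151 × 2.346/100 ≈ 449.
Year 1995: gap = -1.7 × (5.08 - 4.25) = -1.411%, loss ≈ 19151 × 1.411/100 ≈ 270.
Total lost output = 599 + 306 + 514 + 449 + 270 = 2138 billion.

$2,138 billion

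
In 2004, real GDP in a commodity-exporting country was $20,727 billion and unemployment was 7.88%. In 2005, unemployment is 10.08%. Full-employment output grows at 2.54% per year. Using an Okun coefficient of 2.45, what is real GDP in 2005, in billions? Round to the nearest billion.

$20,136 billion

Δu = 10.08 - 7.88 = 2.2 points.
Okun's law (growth form): g_Y = g_Y* - β × Δu = 2.54 - 2.45 × (2.20) = 2.54 - 5.39 = -2.85%.
Real GDP in the next year = 20727 × (1 - 2.85/100) = 20727 × 0.9715 ≈ 20136 billion.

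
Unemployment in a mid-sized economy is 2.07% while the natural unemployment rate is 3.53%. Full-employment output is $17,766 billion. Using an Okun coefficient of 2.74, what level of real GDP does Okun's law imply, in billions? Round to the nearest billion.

$18,477 billion

Unemployment gap = 2.07 - 3.53 = -1.46 points, so the output gap is -2.74 × (-1.46) = 4.0004%.
Actual GDP = 17766 × (1 + 4.0004/100) = 17766 × 1.040004 ≈ 18477 billion.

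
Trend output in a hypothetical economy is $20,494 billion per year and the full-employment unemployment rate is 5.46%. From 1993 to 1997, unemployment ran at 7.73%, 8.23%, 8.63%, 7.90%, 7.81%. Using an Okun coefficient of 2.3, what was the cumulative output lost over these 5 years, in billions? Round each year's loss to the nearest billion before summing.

Year 1993: gap = -2.3 × (7.73 - 5.46) = -5.221%, loss ≈ 20494 × 5.221/100 ≈ 1070.
Year 1994: gap = -2.3 × (8.23 - 5.46) = -6.371%, loss ≈ 20494 × 6.371/100 ≈ 1306.
Year 1995: gap = -2.3 × (8.63 - 5.46) = -7.291%, loss ≈ 20494 × 7.291/100 ≈ 1494.
Year 1996: gap = -2.3 × (7.9 - 5.46) = -5.612%, loss ≈ 20494 × 5.612/100 ≈ 1150.
Year 1997: gap = -2.3 × (7.81 - 5.46) = -5.405%, loss ≈ 20494 × 5.405/100 ≈ 1108.
Total lost output = 1070 + 1306 + 1494 + 1150 + 1108 = 6128 billion.

$6,128 billion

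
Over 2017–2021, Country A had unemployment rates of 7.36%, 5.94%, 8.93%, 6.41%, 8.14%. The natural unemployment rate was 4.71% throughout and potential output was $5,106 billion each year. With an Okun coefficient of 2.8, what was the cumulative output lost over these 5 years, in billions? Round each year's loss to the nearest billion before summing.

Year 2017: gap = -2.8 × (7.36 - 4.71) = -7.42%, loss ≈ 5106 × 7.42/100 ≈ 379.
Year 2018: gap = -2.8 × (5.94 - 4.71) = -3.444%, loss ≈ 5106 × 3.444/100 ≈ 176.
Year 2019: gap = -2.8 × (8.93 - 4.71) = -11.816%, loss ≈ 5106 × 11.816/100 ≈ 603.
Year 2020: gap = -2.8 × (6.41 - 4.71) = -4.76%, loss ≈ 5106 × 4.76/100 ≈ 243.
Year 2021: gap = -2.8 × (8.14 - 4.71) = -9.604%, loss ≈ 5106 × 9.604/100 ≈ 490.
Total lost output = 379 + 176 + 603 + 243 + 490 = 1891 billion.

$1,891 billion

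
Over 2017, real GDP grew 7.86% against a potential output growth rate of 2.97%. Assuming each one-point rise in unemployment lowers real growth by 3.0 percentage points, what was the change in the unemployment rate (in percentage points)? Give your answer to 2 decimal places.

Growth-rate Okun's law: g_Y = g_Y* - β × Δu, so Δu = (g_Y* - g_Y)/β.
Δu = (2.97 - 7.86)/3.0 = -4.89/3.0 = -1.63 percentage points.

-1.63 percentage points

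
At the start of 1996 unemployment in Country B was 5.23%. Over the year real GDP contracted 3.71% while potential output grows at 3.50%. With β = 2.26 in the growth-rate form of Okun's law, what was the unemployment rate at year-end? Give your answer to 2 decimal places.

Growth-rate Okun's law: g_Y = g_Y* - β × Δu, so Δu = (g_Y* - g_Y)/β.
Δu = (3.5 + 3.71)/2.26 = 7.21/2.26 = 3.19 percentage points.
Year-end unemployment = 5.23 + 3.19 = 8.42%.

8.42%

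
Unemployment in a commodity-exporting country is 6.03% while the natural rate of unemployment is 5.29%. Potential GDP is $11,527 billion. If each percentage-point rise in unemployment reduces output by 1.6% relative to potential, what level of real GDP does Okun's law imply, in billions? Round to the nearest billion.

$11,391 billion

Unemployment gap = 6.03 - 5.29 = 0.74 points, so the output gap is -1.6 × 0.74 = -1.184%.
Actual GDP = 11527 × (1 - 1.184/100) = 11527 × 0.98816 ≈ 11391 billion.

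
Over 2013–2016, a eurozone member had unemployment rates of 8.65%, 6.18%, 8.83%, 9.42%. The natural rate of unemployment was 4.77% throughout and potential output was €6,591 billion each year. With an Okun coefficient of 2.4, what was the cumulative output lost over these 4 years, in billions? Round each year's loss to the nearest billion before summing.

Year 2013: gap = -2.4 × (8.65 - 4.77) = -9.312%, loss ≈ 6591 × 9.312/100 ≈ 614.
Year 2014: gap = -2.4 × (6.18 - 4.77) = -3.384%, loss ≈ 6591 × 3.384/100 ≈ 223.
Year 2015: gap = -2.4 × (8.83 - 4.77) = -9.744%, loss ≈ 6591 × 9.744/100 ≈ 642.
Year 2016: gap = -2.4 × (9.42 - 4.77) = -11.16%, loss ≈ 6591 × 11.16/100 ≈ 736.
Total lost output = 614 + 223 + 642 + 736 = 2215 billion.

€2,215 billion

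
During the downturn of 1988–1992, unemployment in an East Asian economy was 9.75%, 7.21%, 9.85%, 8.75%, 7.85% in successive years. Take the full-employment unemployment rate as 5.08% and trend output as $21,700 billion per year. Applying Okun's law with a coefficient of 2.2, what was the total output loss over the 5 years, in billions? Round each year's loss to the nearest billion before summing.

$8,597 billion

Year 1988: gap = -2.2 × (9.75 - 5.08) = -10.274%, loss ≈ 21700 × 10.274/100 ≈ 2229.
Year 1989: gap = -2.2 × (7.21 - 5.08) = -4.686%, loss ≈ 21700 × 4.686/100 ≈ 1017.
Year 1990: gap = -2.2 × (9.85 - 5.08) = -10.494%, loss ≈ 21700 × 10.494/100 ≈ 2277.
Year 1991: gap = -2.2 × (8.75 - 5.08) = -8.074%, loss ≈ 21700 × 8.074/100 ≈ 1752.
Year 1992: gap = -2.2 × (7.85 - 5.08) = -6.094%, loss ≈ 21700 × 6.094/100 ≈ 1322.
Total lost output = 2229 + 1017 + 2277 + 1752 + 1322 = 8597 billion.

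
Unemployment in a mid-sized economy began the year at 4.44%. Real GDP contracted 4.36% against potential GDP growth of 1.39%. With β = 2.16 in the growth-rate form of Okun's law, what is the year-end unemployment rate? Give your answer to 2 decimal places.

Growth-rate Okun's law: g_Y = g_Y* - β × Δu, so Δu = (g_Y* - g_Y)/β.
Δu = (1.39 + 4.36)/2.16 = 5.75/2.16 = 2.66 percentage points.
Year-end unemployment = 4.44 + 2.66 = 7.10%.

7.10%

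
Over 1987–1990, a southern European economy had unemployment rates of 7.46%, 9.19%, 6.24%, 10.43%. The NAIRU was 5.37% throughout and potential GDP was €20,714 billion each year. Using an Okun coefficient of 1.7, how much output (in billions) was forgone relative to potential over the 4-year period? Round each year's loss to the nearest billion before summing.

€4,169 billion

Year 1987: gap = -1.7 × (7.46 - 5.37) = -3.553%, loss ≈ 20714 × 3.553/100 ≈ 736.
Year 1988: gap = -1.7 × (9.19 - 5.37) = -6.494%, loss ≈ 20714 × 6.494/100 ≈ 1345.
Year 1989: gap = -1.7 × (6.24 - 5.37) = -1.479%, loss ≈ 20714 × 1.479/100 ≈ 306.
Year 1990: gap = -1.7 × (10.43 - 5.37) = -8.602%, loss ≈ 20714 × 8.602/100 ≈ 1782.
Total lost output = 736 + 1345 + 306 + 1782 = 4169 billion.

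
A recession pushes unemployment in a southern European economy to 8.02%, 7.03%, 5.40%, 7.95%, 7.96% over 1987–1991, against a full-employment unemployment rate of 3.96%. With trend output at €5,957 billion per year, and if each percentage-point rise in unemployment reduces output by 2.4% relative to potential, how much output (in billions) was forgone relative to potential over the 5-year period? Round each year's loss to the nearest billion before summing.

€2,367 billion

Year 1987: gap = -2.4 × (8.02 - 3.96) = -9.744%, loss ≈ 5957 × 9.744/100 ≈ 580.
Year 1988: gap = -2.4 × (7.03 - 3.96) = -7.368%, loss ≈ 5957 × 7.368/100 ≈ 439.
Year 1989: gap = -2.4 × (5.4 - 3.96) = -3.456%, loss ≈ 5957 × 3.456/100 ≈ 206.
Year 1990: gap = -2.4 × (7.95 - 3.96) = -9.576%, loss ≈ 5957 × 9.576/100 ≈ 570.
Year 1991: gap = -2.4 × (7.96 - 3.96) = -9.6%, loss ≈ 5957 × 9.6/100 ≈ 572.
Total lost output = 580 + 439 + 206 + 570 + 572 = 2367 billion.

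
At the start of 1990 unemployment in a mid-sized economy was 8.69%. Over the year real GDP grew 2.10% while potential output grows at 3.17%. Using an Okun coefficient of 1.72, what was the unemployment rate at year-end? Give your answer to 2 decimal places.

Growth-rate Okun's law: g_Y = g_Y* - β × Δu, so Δu = (g_Y* - g_Y)/β.
Δu = (3.17 - 2.1)/1.72 = 1.07/1.72 = 0.62 percentage points.
Year-end unemployment = 8.69 + 0.62 = 9.31%.

9.31%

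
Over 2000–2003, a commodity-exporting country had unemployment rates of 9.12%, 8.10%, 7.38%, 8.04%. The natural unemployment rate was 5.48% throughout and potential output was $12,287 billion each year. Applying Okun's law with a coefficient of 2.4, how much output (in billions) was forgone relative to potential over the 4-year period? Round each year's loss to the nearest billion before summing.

Year 2000: gap = -2.4 × (9.12 - 5.48) = -8.736%, loss ≈ 12287 × 8.736/100 ≈ 1073.
Year 2001: gap = -2.4 × (8.1 - 5.48) = -6.288%, loss ≈ 12287 × 6.288/100 ≈ 773.
Year 2002: gap = -2.4 × (7.38 - 5.48) = -4.56%, loss ≈ 12287 × 4.56/100 ≈ 560.
Year 2003: gap = -2.4 × (8.04 - 5.48) = -6.144%, loss ≈ 12287 × 6.144/100 ≈ 755.
Total lost output = 1073 + 773 + 560 + 755 = 3161 billion.

$3,161 billion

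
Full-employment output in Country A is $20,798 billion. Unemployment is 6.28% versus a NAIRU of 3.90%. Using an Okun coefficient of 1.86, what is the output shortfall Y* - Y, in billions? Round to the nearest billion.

$921 billion

Output gap = -1.86 × (6.28 - 3.9) = -1.86 × 2.38 = -4.4268%.
Actual GDP ≈ 20798 × 0.955732 ≈ 19877 billion, so the shortfall is 20798 - 19877 = 921 billion.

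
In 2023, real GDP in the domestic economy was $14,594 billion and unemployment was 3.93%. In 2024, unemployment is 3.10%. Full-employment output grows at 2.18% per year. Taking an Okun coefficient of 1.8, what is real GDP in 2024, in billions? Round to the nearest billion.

$15,130 billion

Δu = 3.1 - 3.93 = -0.83 points.
Okun's law (growth form): g_Y = g_Y* - β × Δu = 2.18 - 1.8 × (-0.83) = 2.18 + 1.494 = 3.674%.
Real GDP in the next year = 14594 × (1 + 3.674/100) = 14594 × 1.03674 ≈ 15130 billion.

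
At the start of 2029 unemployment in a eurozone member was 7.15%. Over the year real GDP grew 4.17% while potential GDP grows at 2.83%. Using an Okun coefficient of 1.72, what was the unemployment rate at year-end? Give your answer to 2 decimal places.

Growth-rate Okun's law: g_Y = g_Y* - β × Δu, so Δu = (g_Y* - g_Y)/β.
Δu = (2.83 - 4.17)/1.72 = -1.34/1.72 = -0.78 percentage points.
Year-end unemployment = 7.15 - 0.78 = 6.37%.

6.37%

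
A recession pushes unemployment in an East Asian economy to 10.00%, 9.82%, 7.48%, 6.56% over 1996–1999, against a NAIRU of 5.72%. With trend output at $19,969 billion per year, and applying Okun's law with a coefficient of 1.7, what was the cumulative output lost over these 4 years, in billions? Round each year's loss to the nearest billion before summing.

$3,727 billion

Year 1996: gap = -1.7 × (10 - 5.72) = -7.276%, loss ≈ 19969 × 7.276/100 ≈ 1453.
Year 1997: gap = -1.7 × (9.82 - 5.72) = -6.97%, loss ≈ 19969 × 6.97/100 ≈ 1392.
Year 1998: gap = -1.7 × (7.48 - 5.72) = -2.992%, loss ≈ 19969 × 2.992/100 ≈ 597.
Year 1999: gap = -1.7 × (6.56 - 5.72) = -1.428%, loss ≈ 19969 × 1.428/100 ≈ 285.
Total lost output = 1453 + 1392 + 597 + 285 = 3727 billion.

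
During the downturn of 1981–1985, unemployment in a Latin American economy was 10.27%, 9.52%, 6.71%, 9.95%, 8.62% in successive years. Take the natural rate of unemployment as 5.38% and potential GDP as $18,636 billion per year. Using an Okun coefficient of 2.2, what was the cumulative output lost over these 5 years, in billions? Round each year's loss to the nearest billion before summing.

Year 1981: gap = -2.2 × (10.27 - 5.38) = -10.758%, loss ≈ 18636 × 10.758/100 ≈ 2005.
Year 1982: gap = -2.2 × (9.52 - 5.38) = -9.108%, loss ≈ 18636 × 9.108/100 ≈ 1697.
Year 1983: gap = -2.2 × (6.71 - 5.38) = -2.926%, loss ≈ 18636 × 2.926/100 ≈ 545.
Year 1984: gap = -2.2 × (9.95 - 5.38) = -10.054%, loss ≈ 18636 × 10.054/100 ≈ 1874.
Year 1985: gap = -2.2 × (8.62 - 5.38) = -7.128%, loss ≈ 18636 × 7.128/100 ≈ 1328.
Total lost output = 2005 + 1697 + 545 + 1874 + 1328 = 7449 billion.

$7,449 billion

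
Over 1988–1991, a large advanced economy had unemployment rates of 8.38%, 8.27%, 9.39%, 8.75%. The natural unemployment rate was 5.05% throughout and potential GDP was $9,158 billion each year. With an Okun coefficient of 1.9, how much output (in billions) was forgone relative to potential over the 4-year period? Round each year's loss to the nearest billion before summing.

$2,538 billion

Year 1988: gap = -1.9 × (8.38 - 5.05) = -6.327%, loss ≈ 9158 × 6.327/100 ≈ 579.
Year 1989: gap = -1.9 × (8.27 - 5.05) = -6.118%, loss ≈ 9158 × 6.118/100 ≈ 560.
Year 1990: gap = -1.9 × (9.39 - 5.05) = -8.246%, loss ≈ 9158 × 8.246/100 ≈ 755.
Year 1991: gap = -1.9 × (8.75 - 5.05) = -7.03%, loss ≈ 9158 × 7.03/100 ≈ 644.
Total lost output = 579 + 560 + 755 + 644 = 2538 billion.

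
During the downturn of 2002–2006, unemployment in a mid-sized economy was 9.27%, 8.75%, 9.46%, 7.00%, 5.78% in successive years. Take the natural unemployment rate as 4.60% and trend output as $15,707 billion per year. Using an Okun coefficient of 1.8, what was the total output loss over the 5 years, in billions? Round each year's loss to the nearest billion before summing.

Year 2002: gap = -1.8 × (9.27 - 4.6) = -8.406%, loss ≈ 15707 × 8.406/100 ≈ 1320.
Year 2003: gap = -1.8 × (8.75 - 4.6) = -7.47%, loss ≈ 15707 × 7.47/100 ≈ 1173.
Year 2004: gap = -1.8 × (9.46 - 4.6) = -8.748%, loss ≈ 15707 × 8.748/100 ≈ 1374.
Year 2005: gap = -1.8 × (7 - 4.6) = -4.32%, loss ≈ 15707 × 4.32/100 ≈ 679.
Year 2006: gap = -1.8 × (5.78 - 4.6) = -2.124%, loss ≈ 15707 × 2.124/100 ≈ 334.
Total lost output = 1320 + 1173 + 1374 + 679 + 334 = 4880 billion.

$4,880 billion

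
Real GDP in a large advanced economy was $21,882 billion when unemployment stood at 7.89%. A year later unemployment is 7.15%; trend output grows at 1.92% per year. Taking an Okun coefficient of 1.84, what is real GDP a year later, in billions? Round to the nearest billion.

Δu = 7.15 - 7.89 = -0.74 points.
Okun's law (growth form): g_Y = g_Y* - β × Δu = 1.92 - 1.84 × (-0.74) = 1.92 + 1.3616 = 3.2816%.
Real GDP in the next year = 21882 × (1 + 3.2816/100) = 21882 × 1.032816 ≈ 22600 billion.

$22,600 billion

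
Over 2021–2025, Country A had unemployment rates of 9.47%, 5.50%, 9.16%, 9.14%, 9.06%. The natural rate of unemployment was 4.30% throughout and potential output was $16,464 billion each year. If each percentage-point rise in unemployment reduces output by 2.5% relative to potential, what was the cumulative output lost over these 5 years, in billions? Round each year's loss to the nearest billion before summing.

Year 2021: gap = -2.5 × (9.47 - 4.3) = -12.925%, loss ≈ 16464 × 12.925/100 ≈ 2128.
Year 2022: gap = -2.5 × (5.5 - 4.3) = -3%, loss ≈ 16464 × 3/100 ≈ 494.
Year 2023: gap = -2.5 × (9.16 - 4.3) = -12.15%, loss ≈ 16464 × 12.15/100 ≈ 2000.
Year 2024: gap = -2.5 × (9.14 - 4.3) = -12.1%, loss ≈ 16464 × 12.1/100 ≈ 1992.
Year 2025: gap = -2.5 × (9.06 - 4.3) = -11.9%, loss ≈ 16464 × 11.9/100 ≈ 1959.
Total lost output = 2128 + 494 + 2000 + 1992 + 1959 = 8573 billion.

$8,573 billion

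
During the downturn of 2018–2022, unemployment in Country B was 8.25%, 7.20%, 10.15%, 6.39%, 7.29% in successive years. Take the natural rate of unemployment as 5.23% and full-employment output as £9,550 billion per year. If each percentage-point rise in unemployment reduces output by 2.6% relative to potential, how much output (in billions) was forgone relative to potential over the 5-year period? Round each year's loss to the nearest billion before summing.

£3,260 billion

Year 2018: gap = -2.6 × (8.25 - 5.23) = -7.852%, loss ≈ 9550 × 7.852/100 ≈ 750.
Year 2019: gap = -2.6 × (7.2 - 5.23) = -5.122%, loss ≈ 9550 × 5.122/100 ≈ 489.
Year 2020: gap = -2.6 × (10.15 - 5.23) = -12.792%, loss ≈ 9550 × 12.792/100 ≈ 1222.
Year 2021: gap = -2.6 × (6.39 - 5.23) = -3.016%, loss ≈ 9550 × 3.016/100 ≈ 288.
Year 2022: gap = -2.6 × (7.29 - 5.23) = -5.356%, loss ≈ 9550 × 5.356/100 ≈ 511.
Total lost output = 750 + 489 + 1222 + 288 + 511 = 3260 billion.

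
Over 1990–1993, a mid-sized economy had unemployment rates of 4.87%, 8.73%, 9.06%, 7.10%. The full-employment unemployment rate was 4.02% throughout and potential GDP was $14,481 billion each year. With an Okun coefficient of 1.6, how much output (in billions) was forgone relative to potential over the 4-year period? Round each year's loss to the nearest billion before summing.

$3,170 billion

Year 1990: gap = -1.6 × (4.87 - 4.02) = -1.36%, loss ≈ 14481 × 1.36/100 ≈ 197.
Year 1991: gap = -1.6 × (8.73 - 4.02) = -7.536%, loss ≈ 14481 × 7.536/100 ≈ 1091.
Year 1992: gap = -1.6 × (9.06 - 4.02) = -8.064%, loss ≈ 14481 × 8.064/100 ≈ 1168.
Year 1993: gap = -1.6 × (7.1 - 4.02) = -4.928%, loss ≈ 14481 × 4.928/100 ≈ 714.
Total lost output = 197 + 1091 + 1168 + 714 = 3170 billion.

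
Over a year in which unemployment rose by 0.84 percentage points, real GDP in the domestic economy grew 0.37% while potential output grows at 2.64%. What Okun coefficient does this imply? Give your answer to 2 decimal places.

β ≈ 2.70

Growth form: g_Y = g_Y* - β × Δu, so β = (g_Y* - g_Y)/Δu.
β = (2.64 - 0.37)/0.84 = 2.27/0.84 = 2.70.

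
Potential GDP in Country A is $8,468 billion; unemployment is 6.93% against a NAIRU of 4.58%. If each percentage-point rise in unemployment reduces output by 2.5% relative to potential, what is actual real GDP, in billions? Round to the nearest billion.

Unemployment gap = 6.93 - 4.58 = 2.35 points, so the output gap is -2.5 × 2.35 = -5.875%.
Actual GDP = 8468 × (1 - 5.875/100) = 8468 × 0.94125 ≈ 7971 billion.

$7,971 billion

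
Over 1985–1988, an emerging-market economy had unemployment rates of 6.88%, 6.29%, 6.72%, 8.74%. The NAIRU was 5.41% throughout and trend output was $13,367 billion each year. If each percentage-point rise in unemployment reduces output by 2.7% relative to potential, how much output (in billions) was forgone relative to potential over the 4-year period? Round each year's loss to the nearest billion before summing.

$2,524 billion

Year 1985: gap = -2.7 × (6.88 - 5.41) = -3.969%, loss ≈ 13367 × 3.969/100 ≈ 531.
Year 1986: gap = -2.7 × (6.29 - 5.41) = -2.376%, loss ≈ 13367 × 2.376/100 ≈ 318.
Year 1987: gap = -2.7 × (6.72 - 5.41) = -3.537%, loss ≈ 13367 × 3.537/100 ≈ 473.
Year 1988: gap = -2.7 × (8.74 - 5.41) = -8.991%, loss ≈ 13367 × 8.991/100 ≈ 1202.
Total lost output = 531 + 318 + 473 + 1202 = 2524 billion.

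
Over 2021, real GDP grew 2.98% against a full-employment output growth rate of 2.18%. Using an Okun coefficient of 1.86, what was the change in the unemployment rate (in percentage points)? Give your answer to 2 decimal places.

-0.43 percentage points

Growth-rate Okun's law: g_Y = g_Y* - β × Δu, so Δu = (g_Y* - g_Y)/β.
Δu = (2.18 - 2.98)/1.86 = -0.8/1.86 = -0.43 percentage points.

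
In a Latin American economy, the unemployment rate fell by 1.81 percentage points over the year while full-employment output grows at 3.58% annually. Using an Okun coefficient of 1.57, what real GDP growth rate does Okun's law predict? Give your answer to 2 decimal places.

Growth-rate Okun's law: g_Y = g_Y* - β × Δu.
g_Y = 3.58 - 1.57 × (-1.81) = 3.58 + 2.8417 = 6.4217%, i.e. 6.42% to 2 d.p.

6.42%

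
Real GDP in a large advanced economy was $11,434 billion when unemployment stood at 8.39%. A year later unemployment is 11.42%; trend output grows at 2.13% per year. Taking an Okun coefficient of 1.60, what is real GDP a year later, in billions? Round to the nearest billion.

$11,123 billion

Δu = 11.42 - 8.39 = 3.03 points.
Okun's law (growth form): g_Y = g_Y* - β × Δu = 2.13 - 1.60 × (3.03) = 2.13 - 4.848 = -2.718%.
Real GDP in the next year = 11434 × (1 - 2.718/100) = 11434 × 0.97282 ≈ 11123 billion.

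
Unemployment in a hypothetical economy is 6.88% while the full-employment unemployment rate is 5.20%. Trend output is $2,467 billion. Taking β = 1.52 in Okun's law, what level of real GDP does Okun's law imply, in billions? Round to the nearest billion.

$2,404 billion

Unemployment gap = 6.88 - 5.2 = 1.68 points, so the output gap is -1.52 × 1.68 = -2.5536%.
Actual GDP = 2467 × (1 - 2.5536/100) = 2467 × 0.974464 ≈ 2404 billion.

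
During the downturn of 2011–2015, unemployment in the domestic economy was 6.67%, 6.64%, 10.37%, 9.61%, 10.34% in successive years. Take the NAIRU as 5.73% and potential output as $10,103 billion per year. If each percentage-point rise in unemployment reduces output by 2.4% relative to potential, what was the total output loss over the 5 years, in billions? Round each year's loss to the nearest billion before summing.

$3,633 billion

Year 2011: gap = -2.4 × (6.67 - 5.73) = -2.256%, loss ≈ 10103 × 2.256/100 ≈ 228.
Year 2012: gap = -2.4 × (6.64 - 5.73) = -2.184%, loss ≈ 10103 × 2.184/100 ≈ 221.
Year 2013: gap = -2.4 × (10.37 - 5.73) = -11.136%, loss ≈ 10103 × 11.136/100 ≈ 1125.
Year 2014: gap = -2.4 × (9.61 - 5.73) = -9.312%, loss ≈ 10103 × 9.312/100 ≈ 941.
Year 2015: gap = -2.4 × (10.34 - 5.73) = -11.064%, loss ≈ 10103 × 11.064/100 ≈ 1118.
Total lost output = 228 + 221 + 1125 + 941 + 1118 = 3633 billion.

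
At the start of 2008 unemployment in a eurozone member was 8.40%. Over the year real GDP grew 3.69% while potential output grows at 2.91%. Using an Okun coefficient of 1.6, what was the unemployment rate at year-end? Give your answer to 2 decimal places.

7.91%

Growth-rate Okun's law: g_Y = g_Y* - β × Δu, so Δu = (g_Y* - g_Y)/β.
Δu = (2.91 - 3.69)/1.6 = -0.78/1.6 = -0.49 percentage points.
Year-end unemployment = 8.4 - 0.49 = 7.91%.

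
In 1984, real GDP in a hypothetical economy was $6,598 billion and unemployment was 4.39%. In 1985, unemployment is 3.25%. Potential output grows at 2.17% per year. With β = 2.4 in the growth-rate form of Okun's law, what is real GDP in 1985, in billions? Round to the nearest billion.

Δu = 3.25 - 4.39 = -1.14 points.
Okun's law (growth form): g_Y = g_Y* - β × Δu = 2.17 - 2.4 × (-1.14) = 2.17 + 2.736 = 4.906%.
Real GDP in the next year = 6598 × (1 + 4.906/100) = 6598 × 1.04906 ≈ 6922 billion.

$6,922 billion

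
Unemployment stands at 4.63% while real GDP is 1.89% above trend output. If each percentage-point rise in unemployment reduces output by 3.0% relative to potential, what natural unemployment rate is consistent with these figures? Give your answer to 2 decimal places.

From Okun's law, u - u* = -(output gap)/β = -(1.89)/3.0 = -0.63 points.
So u* = 4.63 + 0.63 = 5.26%.

5.26%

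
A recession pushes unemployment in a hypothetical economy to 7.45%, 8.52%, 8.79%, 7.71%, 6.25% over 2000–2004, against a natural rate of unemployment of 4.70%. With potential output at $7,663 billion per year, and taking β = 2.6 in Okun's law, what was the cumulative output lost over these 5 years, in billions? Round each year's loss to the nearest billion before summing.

Year 2000: gap = -2.6 × (7.45 - 4.7) = -7.15%, loss ≈ 7663 × 7.15/100 ≈ 548.
Year 2001: gap = -2.6 × (8.52 - 4.7) = -9.932%, loss ≈ 7663 × 9.932/100 ≈ 761.
Year 2002: gap = -2.6 × (8.79 - 4.7) = -10.634%, loss ≈ 7663 × 10.634/100 ≈ 815.
Year 2003: gap = -2.6 × (7.71 - 4.7) = -7.826%, loss ≈ 7663 × 7.826/100 ≈ 600.
Year 2004: gap = -2.6 × (6.25 - 4.7) = -4.03%, loss ≈ 7663 × 4.03/100 ≈ 309.
Total lost output = 548 + 761 + 815 + 600 + 309 = 3033 billion.

$3,033 billion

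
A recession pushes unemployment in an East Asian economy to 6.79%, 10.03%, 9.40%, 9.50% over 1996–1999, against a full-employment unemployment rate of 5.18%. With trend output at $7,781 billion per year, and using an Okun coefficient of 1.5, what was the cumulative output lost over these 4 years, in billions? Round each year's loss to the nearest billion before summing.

Year 1996: gap = -1.5 × (6.79 - 5.18) = -2.415%, loss ≈ 7781 × 2.415/100 ≈ 188.
Year 1997: gap = -1.5 × (10.03 - 5.18) = -7.275%, loss ≈ 7781 × 7.275/100 ≈ 566.
Year 1998: gap = -1.5 × (9.4 - 5.18) = -6.33%, loss ≈ 7781 × 6.33/100 ≈ 493.
Year 1999: gap = -1.5 × (9.5 - 5.18) = -6.48%, loss ≈ 7781 × 6.48/100 ≈ 504.
Total lost output = 188 + 566 + 493 + 504 = 1751 billion.

$1,751 billion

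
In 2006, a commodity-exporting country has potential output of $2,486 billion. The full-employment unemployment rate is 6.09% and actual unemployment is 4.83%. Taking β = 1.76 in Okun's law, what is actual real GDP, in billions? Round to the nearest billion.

$2,541 billion

Unemployment gap = 4.83 - 6.09 = -1.26 points, so the output gap is -1.76 × (-1.26) = 2.2176%.
Actual GDP = 2486 × (1 + 2.2176/100) = 2486 × 1.022176 ≈ 2541 billion.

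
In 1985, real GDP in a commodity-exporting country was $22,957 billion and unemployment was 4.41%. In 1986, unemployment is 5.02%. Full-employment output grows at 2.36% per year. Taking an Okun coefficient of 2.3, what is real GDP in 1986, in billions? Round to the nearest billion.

Δu = 5.02 - 4.41 = 0.61 points.
Okun's law (growth form): g_Y = g_Y* - β × Δu = 2.36 - 2.3 × (0.61) = 2.36 - 1.403 = 0.957%.
Real GDP in the next year = 22957 × (1 + 0.957/100) = 22957 × 1.00957 ≈ 23177 billion.

$23,177 billion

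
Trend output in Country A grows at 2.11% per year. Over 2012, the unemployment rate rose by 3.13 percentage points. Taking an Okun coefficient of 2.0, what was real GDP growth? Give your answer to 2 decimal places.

Growth-rate Okun's law: g_Y = g_Y* - β × Δu.
g_Y = 2.11 - 2.0 × (3.13) = 2.11 - 6.26 = -4.15%, i.e. -4.15% to 2 d.p.

-4.15%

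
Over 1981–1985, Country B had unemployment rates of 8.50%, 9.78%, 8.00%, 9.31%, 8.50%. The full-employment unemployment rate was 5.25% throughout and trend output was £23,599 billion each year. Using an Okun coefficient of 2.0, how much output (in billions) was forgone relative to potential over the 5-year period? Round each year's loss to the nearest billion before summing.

£8,420 billion

Year 1981: gap = -2.0 × (8.5 - 5.25) = -6.5%, loss ≈ 23599 × 6.5/100 ≈ 1534.
Year 1982: gap = -2.0 × (9.78 - 5.25) = -9.06%, loss ≈ 23599 × 9.06/100 ≈ 2138.
Year 1983: gap = -2.0 × (8 - 5.25) = -5.5%, loss ≈ 23599 × 5.5/100 ≈ 1298.
Year 1984: gap = -2.0 × (9.31 - 5.25) = -8.12%, loss ≈ 23599 × 8.12/100 ≈ 1916.
Year 1985: gap = -2.0 × (8.5 - 5.25) = -6.5%, loss ≈ 23599 × 6.5/100 ≈ 1534.
Total lost output = 1534 + 2138 + 1298 + 1916 + 1534 = 8420 billion.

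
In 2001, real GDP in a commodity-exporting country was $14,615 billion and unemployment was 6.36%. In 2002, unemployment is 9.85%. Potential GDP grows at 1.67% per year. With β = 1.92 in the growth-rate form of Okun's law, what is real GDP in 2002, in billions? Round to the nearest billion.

$13,880 billion

Δu = 9.85 - 6.36 = 3.49 points.
Okun's law (growth form): g_Y = g_Y* - β × Δu = 1.67 - 1.92 × (3.49) = 1.67 - 6.7008 = -5.0308%.
Real GDP in the next year = 14615 × (1 - 5.0308/100) = 14615 × 0.949692 ≈ 13880 billion.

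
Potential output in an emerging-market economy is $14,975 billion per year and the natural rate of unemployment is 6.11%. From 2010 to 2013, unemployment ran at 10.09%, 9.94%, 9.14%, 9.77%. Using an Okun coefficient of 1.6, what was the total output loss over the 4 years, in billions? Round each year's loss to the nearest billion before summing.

$3,475 billion

Year 2010: gap = -1.6 × (10.09 - 6.11) = -6.368%, loss ≈ 14975 × 6.368/100 ≈ 954.
Year 2011: gap = -1.6 × (9.94 - 6.11) = -6.128%, loss ≈ 14975 × 6.128/100 ≈ 918.
Year 2012: gap = -1.6 × (9.14 - 6.11) = -4.848%, loss ≈ 14975 × 4.848/100 ≈ 726.
Year 2013: gap = -1.6 × (9.77 - 6.11) = -5.856%, loss ≈ 14975 × 5.856/100 ≈ 877.
Total lost output = 954 + 918 + 726 + 877 = 3475 billion.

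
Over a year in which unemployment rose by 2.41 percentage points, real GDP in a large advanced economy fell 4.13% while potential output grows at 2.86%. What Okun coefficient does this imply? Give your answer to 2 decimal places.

Growth form: g_Y = g_Y* - β × Δu, so β = (g_Y* - g_Y)/Δu.
β = (2.86 + 4.13)/2.41 = 6.99/2.41 = 2.90.

β ≈ 2.90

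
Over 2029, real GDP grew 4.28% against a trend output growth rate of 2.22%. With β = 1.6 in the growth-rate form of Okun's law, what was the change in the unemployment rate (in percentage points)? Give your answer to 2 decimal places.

Growth-rate Okun's law: g_Y = g_Y* - β × Δu, so Δu = (g_Y* - g_Y)/β.
Δu = (2.22 - 4.28)/1.6 = -2.06/1.6 = -1.29 percentage points.

-1.29 percentage points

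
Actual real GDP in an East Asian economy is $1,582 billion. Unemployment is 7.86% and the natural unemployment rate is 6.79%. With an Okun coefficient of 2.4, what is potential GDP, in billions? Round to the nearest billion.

Unemployment gap = 7.86 - 6.79 = 1.07 points, so output gap = -2.4 × 1.07 = -2.568%.
Since Y = Y* × (1 + gap/100), Y* = 1582/0.97432 ≈ 1624 billion.

$1,624 billion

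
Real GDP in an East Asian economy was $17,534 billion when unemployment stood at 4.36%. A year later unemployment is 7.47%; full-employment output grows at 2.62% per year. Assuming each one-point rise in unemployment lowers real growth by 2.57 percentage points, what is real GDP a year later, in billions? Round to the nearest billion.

$16,592 billion

Δu = 7.47 - 4.36 = 3.11 points.
Okun's law (growth form): g_Y = g_Y* - β × Δu = 2.62 - 2.57 × (3.11) = 2.62 - 7.9927 = -5.3727%.
Real GDP in the next year = 17534 × (1 - 5.3727/100) = 17534 × 0.946273 ≈ 16592 billion.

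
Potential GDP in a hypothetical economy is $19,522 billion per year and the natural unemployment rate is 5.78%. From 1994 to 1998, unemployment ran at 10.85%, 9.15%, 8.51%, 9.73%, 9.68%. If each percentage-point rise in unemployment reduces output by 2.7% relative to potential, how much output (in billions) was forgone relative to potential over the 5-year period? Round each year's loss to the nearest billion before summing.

$10,025 billion

Year 1994: gap = -2.7 × (10.85 - 5.78) = -13.689%, loss ≈ 19522 × 13.689/100 ≈ 2672.
Year 1995: gap = -2.7 × (9.15 - 5.78) = -9.099%, loss ≈ 19522 × 9.099/100 ≈ 1776.
Year 1996: gap = -2.7 × (8.51 - 5.78) = -7.371%, loss ≈ 19522 × 7.371/100 ≈ 1439.
Year 1997: gap = -2.7 × (9.73 - 5.78) = -10.665%, loss ≈ 19522 × 10.665/100 ≈ 2082.
Year 1998: gap = -2.7 × (9.68 - 5.78) = -10.53%, loss ≈ 19522 × 10.53/100 ≈ 2056.
Total lost output = 2672 + 1776 + 1439 + 2082 + 2056 = 10025 billion.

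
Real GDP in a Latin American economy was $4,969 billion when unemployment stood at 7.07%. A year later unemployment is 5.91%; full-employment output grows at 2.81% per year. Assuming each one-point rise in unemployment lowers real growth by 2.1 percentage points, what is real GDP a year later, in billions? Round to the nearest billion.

Δu = 5.91 - 7.07 = -1.16 points.
Okun's law (growth form): g_Y = g_Y* - β × Δu = 2.81 - 2.1 × (-1.16) = 2.81 + 2.436 = 5.246%.
Real GDP in the next year = 4969 × (1 + 5.246/100) = 4969 × 1.05246 ≈ 5230 billion.

$5,230 billion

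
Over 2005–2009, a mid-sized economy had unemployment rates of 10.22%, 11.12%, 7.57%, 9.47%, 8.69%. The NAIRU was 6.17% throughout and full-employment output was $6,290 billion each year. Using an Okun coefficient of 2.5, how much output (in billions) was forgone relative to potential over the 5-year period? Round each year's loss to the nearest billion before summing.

Year 2005: gap = -2.5 × (10.22 - 6.17) = -10.125%, loss ≈ 6290 × 10.125/100 ≈ 637.
Year 2006: gap = -2.5 × (11.12 - 6.17) = -12.375%, loss ≈ 6290 × 12.375/100 ≈ 778.
Year 2007: gap = -2.5 × (7.57 - 6.17) = -3.5%, loss ≈ 6290 × 3.5/100 ≈ 220.
Year 2008: gap = -2.5 × (9.47 - 6.17) = -8.25%, loss ≈ 6290 × 8.25/100 ≈ 519.
Year 2009: gap = -2.5 × (8.69 - 6.17) = -6.3%, loss ≈ 6290 × 6.3/100 ≈ 396.
Total lost output = 637 + 778 + 220 + 519 + 396 = 2550 billion.

$2,550 billion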